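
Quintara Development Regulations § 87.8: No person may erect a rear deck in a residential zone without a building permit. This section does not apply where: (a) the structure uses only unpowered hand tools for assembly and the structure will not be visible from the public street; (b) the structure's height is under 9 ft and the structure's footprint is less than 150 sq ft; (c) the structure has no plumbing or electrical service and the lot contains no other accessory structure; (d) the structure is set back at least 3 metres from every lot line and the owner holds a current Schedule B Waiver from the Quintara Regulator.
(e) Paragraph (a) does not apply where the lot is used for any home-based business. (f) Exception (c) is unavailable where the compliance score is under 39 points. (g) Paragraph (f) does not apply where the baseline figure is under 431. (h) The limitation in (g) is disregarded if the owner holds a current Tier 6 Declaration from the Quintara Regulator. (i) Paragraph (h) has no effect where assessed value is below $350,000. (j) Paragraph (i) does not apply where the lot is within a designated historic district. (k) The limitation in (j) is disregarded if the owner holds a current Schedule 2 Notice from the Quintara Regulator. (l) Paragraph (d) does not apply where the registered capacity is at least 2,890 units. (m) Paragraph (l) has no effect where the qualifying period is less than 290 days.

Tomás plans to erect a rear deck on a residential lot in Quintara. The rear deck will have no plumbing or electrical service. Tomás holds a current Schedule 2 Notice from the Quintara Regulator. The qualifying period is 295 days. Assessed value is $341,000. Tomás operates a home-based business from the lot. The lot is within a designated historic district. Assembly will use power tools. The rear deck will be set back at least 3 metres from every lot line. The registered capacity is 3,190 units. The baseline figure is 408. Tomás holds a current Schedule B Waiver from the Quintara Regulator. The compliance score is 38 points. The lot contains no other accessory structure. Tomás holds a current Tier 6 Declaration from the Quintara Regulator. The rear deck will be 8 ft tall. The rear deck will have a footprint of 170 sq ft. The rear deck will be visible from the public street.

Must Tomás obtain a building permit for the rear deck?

No — exception (c) applies; Tomás does not need a building permit.

Exception (a) requires that the structure uses only unpowered hand tools for assembly; but assembly uses power tools, so (a) is unavailable.
Exception (b) does not apply: the structure's footprint is 170 sq ft, not less than 150 sq ft.
All of (c)'s requirements are met (there is no plumbing or electrical service; the lot has no other accessory structure). As to paragraphs (f)–(k): (f) is triggered (the compliance score is 38 points, under the 39 points limit), but yields to (g): (g) operates — the baseline figure is 408, under the 431 limit. (h) would limit (g) — a current Tier 6 Declaration is held — but (i) sets (h) aside: (i) operates — assessed value is $341,000, below the $350,000 limit. (j) applies (the lot is in a historic district), but is overridden by (k): (k) operates against (j): a current Schedule 2 Notice is held. (c) remains available.
Exception (d) is satisfied on its face — the setback is at least 3 m on every side; a current Schedule B Waiver is held. However, paragraphs (l)–(m) must be considered: (l) operates — the registered capacity is 3,190 units, meeting the 2,890 units threshold. (m), which would lift (l), is not triggered — the qualifying period is 295 days, not less than 290 days. Exception (d) does not apply.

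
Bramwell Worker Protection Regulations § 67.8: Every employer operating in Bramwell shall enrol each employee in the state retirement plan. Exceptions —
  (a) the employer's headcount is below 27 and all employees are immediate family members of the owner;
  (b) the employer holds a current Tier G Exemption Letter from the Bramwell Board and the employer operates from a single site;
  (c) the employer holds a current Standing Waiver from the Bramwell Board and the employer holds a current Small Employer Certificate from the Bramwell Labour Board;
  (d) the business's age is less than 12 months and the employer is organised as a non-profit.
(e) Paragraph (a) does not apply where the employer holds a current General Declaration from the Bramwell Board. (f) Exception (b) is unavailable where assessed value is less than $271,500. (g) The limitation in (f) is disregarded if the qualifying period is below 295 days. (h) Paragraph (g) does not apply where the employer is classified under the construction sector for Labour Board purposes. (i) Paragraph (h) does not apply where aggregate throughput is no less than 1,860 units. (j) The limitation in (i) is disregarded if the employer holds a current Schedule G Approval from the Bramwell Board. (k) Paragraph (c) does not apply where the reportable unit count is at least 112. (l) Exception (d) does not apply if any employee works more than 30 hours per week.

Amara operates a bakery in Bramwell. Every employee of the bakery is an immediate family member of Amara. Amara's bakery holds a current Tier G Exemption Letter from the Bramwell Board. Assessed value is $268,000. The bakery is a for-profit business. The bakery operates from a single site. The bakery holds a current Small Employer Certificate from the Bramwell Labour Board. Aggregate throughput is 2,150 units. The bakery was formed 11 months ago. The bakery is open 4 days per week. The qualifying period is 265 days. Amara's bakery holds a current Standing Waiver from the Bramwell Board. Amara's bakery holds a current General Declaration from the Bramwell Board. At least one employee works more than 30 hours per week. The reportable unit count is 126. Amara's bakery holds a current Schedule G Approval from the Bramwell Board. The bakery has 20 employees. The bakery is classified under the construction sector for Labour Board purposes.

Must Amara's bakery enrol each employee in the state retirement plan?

Yes — Amara's bakery must enrol each employee in the state retirement plan.

Exception (a)'s conditions are all satisfied: the employer's headcount is 20, below the 27 limit; every employee is an immediate family member. But: (e) applies — a current General Declaration is held. (a) is therefore removed.
All of (b)'s requirements are met (a current Tier G Exemption Letter is held; the employer operates from a single site). But applying paragraphs (f)–(j): (f) is engaged — assessed value is $268,000, less than the $271,500 limit. (g) would limit (f) — the qualifying period is 265 days, below the 295 days limit — but (h) sets (g) aside: (h) operates against (g): the bakery is classified under the construction sector. (i) would limit (h) — aggregate throughput is 2,150 units, meeting the 1,860 units threshold — but (j) sets (i) aside: (j) operates against (i): a current Schedule G Approval is held. So (b) is unavailable.
All of (c)'s requirements are met (a current Standing Waiver is held; a current Small Employer Certificate is held). But applying paragraph (k): (k) operates against (c): the reportable unit count is 126, meeting the 112 threshold. So (c) is unavailable.
Exception (d) does not apply: the employer is for-profit.
Every exception is unavailable, so the rule governs.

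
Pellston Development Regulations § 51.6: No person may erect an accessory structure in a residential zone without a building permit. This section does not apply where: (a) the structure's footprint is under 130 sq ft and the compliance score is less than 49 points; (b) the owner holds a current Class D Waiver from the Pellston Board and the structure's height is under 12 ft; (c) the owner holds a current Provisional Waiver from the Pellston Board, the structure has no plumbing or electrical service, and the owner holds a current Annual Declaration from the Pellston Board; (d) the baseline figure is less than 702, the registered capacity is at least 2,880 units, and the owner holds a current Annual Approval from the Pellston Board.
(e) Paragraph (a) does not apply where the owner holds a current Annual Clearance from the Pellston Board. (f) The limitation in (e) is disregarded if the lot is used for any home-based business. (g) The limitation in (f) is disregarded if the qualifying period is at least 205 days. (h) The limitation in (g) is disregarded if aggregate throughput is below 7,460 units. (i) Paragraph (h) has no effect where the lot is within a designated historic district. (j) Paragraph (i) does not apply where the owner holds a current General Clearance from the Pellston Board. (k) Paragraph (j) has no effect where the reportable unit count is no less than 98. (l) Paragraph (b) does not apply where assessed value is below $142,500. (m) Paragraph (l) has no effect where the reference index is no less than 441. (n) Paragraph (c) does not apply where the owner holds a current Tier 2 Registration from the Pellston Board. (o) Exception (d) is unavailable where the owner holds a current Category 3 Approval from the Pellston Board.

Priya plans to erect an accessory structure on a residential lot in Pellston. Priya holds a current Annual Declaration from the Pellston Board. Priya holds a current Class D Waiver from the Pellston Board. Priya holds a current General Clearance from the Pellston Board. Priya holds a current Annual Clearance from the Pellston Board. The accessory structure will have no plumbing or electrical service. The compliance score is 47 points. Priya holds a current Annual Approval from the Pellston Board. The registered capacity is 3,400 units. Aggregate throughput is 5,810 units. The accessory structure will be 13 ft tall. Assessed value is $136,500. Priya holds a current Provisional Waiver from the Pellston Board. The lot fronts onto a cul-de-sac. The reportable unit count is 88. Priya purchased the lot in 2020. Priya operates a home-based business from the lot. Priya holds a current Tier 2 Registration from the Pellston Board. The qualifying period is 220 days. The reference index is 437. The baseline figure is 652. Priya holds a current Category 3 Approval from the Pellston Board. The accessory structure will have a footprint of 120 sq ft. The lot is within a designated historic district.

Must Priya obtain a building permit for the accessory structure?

No — exception (a) applies; Priya does not need a building permit.

All of (a)'s requirements are met (the structure's footprint is 120 sq ft, under the 130 sq ft limit; the compliance score is 47 points, less than the 49 points limit). As to paragraphs (e)–(k): (e) would limit (a) — a current Annual Clearance is held — but (f) sets (e) aside: (f) operates — a home-based business operates on the lot. (g) would limit (f) — the qualifying period is 220 days, meeting the 205 days threshold — but (h) sets (g) aside: (h) is engaged — aggregate throughput is 5,810 units, below the 7,460 units limit. (i) is engaged (the lot is in a historic district), but is overridden by (j): (j) operates against (i): a current General Clearance is held. (k), which would lift (j), is inapplicable — the reportable unit count is 88, short of 98. (a) remains available.
Exception (b) does not apply: the structure's height is 13 ft, not under 12 ft.
Exception (c)'s conditions are all satisfied: a current Provisional Waiver is held; there is no plumbing or electrical service; a current Annual Declaration is held. Turning to paragraph (n): (n) operates against (c): a current Tier 2 Registration is held. (c) is therefore removed.
Exception (d)'s conditions are all satisfied: the baseline figure is 652, less than the 702 limit; the registered capacity is 3,400 units, meeting the 2,880 units threshold; a current Annual Approval is held. Turning to paragraph (o): (o) applies — a current Category 3 Approval is held. So (d) is unavailable.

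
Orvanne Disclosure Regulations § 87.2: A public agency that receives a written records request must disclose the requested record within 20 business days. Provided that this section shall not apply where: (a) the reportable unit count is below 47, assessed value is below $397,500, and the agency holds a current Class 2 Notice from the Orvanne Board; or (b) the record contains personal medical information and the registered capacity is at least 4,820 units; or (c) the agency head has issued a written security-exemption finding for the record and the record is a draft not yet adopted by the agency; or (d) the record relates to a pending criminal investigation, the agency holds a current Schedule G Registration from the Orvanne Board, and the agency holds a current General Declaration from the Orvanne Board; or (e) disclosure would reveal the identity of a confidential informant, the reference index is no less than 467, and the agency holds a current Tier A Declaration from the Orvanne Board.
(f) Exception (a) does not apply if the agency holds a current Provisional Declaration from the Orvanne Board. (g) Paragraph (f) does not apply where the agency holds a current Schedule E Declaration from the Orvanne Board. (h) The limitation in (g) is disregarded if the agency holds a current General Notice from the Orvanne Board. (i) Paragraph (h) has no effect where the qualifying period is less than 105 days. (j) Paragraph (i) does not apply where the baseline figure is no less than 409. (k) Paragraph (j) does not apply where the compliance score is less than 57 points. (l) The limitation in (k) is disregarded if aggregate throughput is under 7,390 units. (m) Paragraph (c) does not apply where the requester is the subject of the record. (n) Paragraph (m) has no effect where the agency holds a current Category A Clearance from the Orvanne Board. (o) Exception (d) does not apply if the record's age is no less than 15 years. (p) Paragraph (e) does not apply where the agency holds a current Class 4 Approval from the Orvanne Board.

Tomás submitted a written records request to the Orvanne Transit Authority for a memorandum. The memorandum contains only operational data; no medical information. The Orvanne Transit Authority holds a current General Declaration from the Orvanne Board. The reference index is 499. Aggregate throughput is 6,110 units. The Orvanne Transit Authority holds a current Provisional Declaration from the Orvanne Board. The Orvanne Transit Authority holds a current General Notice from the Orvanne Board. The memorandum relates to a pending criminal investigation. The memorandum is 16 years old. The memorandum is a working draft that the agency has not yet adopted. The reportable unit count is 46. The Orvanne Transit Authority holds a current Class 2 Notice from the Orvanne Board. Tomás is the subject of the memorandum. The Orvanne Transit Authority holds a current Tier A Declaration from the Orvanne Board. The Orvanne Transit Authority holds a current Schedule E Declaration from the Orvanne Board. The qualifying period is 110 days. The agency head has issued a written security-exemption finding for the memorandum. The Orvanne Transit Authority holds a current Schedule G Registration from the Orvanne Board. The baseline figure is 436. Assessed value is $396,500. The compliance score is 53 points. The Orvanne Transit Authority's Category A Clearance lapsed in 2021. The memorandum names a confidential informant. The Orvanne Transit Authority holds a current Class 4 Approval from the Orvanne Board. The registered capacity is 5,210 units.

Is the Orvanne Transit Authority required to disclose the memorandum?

Exception (a): the reportable unit count is 46, below the 47 limit; assessed value is $396,500, below the $397,500 limit; a current Class 2 Notice is held — every condition holds. But: (f) operates against (a): a current Provisional Declaration is held. (g) is engaged (a current Schedule E Declaration is held), but is displaced by (h): (h) is engaged — a current General Notice is held. (i) is inapplicable (the qualifying period is 110 days, not less than 105 days), so (h) stands. (a) is therefore removed.
Exception (b) fails — the memorandum contains only operational data.
All of (c)'s requirements are met (a written security-exemption finding has been issued; the memorandum is an unadopted draft). But: (m) is engaged — Tomás is the subject of the memorandum. (n) does not operate here (there is no Category A Clearance in force), so (m) stands. So (c) is unavailable.
All of (d)'s requirements are met (the memorandum relates to a pending investigation; a current Schedule G Registration is held; a current General Declaration is held). Turning to paragraph (o): (o) operates against (d): the record's age is 16 years, meeting the 15 years threshold. So (d) is unavailable.
Exception (e) is satisfied on its face — the memorandum names a confidential informant; the reference index is 499, meeting the 467 threshold; a current Tier A Declaration is held. But: (p) operates against (e): a current Class 4 Approval is held. So (e) is unavailable.
No exception is made out. the Orvanne Transit Authority falls within the general rule.

Yes — the Orvanne Transit Authority must disclose the memorandum.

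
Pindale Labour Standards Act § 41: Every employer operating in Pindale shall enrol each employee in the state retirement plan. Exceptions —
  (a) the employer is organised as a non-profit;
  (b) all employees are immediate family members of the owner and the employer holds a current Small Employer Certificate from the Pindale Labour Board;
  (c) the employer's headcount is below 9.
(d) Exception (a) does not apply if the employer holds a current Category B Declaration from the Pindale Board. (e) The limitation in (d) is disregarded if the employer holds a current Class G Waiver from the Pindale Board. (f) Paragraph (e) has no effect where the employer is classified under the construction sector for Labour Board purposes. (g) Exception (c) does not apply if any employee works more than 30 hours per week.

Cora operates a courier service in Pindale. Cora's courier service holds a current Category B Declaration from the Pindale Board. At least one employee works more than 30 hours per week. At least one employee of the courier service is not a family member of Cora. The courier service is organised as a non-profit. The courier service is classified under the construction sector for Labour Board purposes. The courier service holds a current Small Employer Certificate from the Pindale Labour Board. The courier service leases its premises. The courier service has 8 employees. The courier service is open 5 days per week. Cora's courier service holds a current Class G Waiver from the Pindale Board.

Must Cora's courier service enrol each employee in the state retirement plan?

Yes — Cora's courier service must enrol each employee in the state retirement plan.

Exception (a): the employer is a non-profit — every condition holds. But: (d) is engaged — a current Category B Declaration is held. (e) would limit (d) — a current Class G Waiver is held — but (f) sets (e) aside: (f) operates against (e): the courier service is classified under the construction sector. So (a) is unavailable.
Exception (b) requires that all employees are immediate family members of the owner; but at least one employee is not a family member, so (b) is unavailable.
Exception (c) is satisfied on its face — the employer's headcount is 8, below the 9 limit. But: (g) is triggered — at least one employee exceeds 30 hours/week. So (c) is unavailable.
No exception applies. The general rule governs.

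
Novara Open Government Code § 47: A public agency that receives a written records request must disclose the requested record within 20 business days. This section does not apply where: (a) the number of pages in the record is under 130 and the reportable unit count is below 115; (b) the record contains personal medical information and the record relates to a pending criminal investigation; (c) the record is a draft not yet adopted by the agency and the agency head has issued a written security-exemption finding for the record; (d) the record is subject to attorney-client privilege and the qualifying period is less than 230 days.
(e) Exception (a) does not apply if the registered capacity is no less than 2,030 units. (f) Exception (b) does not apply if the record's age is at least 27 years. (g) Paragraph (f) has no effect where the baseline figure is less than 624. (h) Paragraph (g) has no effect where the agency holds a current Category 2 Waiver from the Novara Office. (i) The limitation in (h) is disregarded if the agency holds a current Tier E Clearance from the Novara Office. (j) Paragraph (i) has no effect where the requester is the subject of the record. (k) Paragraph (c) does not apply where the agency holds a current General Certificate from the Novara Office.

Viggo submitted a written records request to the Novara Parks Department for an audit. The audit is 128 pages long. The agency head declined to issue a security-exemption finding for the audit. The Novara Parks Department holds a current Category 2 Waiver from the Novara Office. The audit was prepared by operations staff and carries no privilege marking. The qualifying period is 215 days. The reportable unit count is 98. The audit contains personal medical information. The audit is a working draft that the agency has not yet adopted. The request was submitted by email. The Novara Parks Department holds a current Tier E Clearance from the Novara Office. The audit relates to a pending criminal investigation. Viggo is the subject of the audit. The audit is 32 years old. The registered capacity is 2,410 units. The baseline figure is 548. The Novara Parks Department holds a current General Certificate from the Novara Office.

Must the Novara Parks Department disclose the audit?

Exception (a): the number of pages in the record is 128, under the 130 limit; the reportable unit count is 98, below the 115 limit — every condition holds. But applying paragraph (e): (e) applies — the registered capacity is 2,410 units, meeting the 2,030 units threshold. (a) is therefore removed.
Exception (b) is satisfied on its face — the audit contains personal medical information; the audit relates to a pending investigation. Turning to paragraphs (f)–(j): (f) is triggered — the record's age is 32 years, meeting the 27 years threshold. (g) would limit (f) — the baseline figure is 548, less than the 624 limit — but (h) sets (g) aside: (h) is triggered — a current Category 2 Waiver is held. (i) is engaged (a current Tier E Clearance is held), but is itself disapplied by (j): (j) operates — Viggo is the subject of the audit. Exception (b) does not apply.
Exception (c) does not apply: the agency head declined to issue a security-exemption finding.
Exception (d) fails — the audit carries no privilege marking.
No exception displaces § 47.

Yes — the Novara Parks Department must disclose the audit.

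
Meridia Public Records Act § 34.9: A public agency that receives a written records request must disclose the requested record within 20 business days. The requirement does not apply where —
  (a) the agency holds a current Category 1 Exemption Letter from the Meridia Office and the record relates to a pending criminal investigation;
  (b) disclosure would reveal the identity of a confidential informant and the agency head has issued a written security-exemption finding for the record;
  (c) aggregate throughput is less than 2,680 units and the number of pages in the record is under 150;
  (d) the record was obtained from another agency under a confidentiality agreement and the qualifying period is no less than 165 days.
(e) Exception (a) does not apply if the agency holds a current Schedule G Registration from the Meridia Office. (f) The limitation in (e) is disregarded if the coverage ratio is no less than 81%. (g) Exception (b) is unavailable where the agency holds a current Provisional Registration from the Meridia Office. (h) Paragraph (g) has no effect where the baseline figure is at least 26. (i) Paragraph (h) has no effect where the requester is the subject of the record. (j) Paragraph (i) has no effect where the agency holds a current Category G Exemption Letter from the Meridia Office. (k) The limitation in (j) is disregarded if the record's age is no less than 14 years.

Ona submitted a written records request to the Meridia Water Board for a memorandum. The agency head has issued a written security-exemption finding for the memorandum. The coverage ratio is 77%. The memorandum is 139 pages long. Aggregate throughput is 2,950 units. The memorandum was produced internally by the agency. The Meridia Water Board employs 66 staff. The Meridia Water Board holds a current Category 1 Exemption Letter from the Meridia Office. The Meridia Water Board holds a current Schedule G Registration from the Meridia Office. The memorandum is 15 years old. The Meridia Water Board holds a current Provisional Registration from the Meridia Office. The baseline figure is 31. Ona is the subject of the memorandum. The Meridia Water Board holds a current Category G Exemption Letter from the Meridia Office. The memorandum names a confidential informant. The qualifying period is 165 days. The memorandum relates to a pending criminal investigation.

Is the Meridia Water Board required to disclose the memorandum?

Exception (a)'s conditions are all satisfied: a current Category 1 Exemption Letter is held; the memorandum relates to a pending investigation. But: (e) operates against (a): a current Schedule G Registration is held. (f), which would lift (e), does not operate here — the coverage ratio is 77%, short of 81%. So (a) is unavailable.
Exception (b) is satisfied on its face — the memorandum names a confidential informant; a written security-exemption finding has been issued. But applying paragraphs (g)–(k): (g) is triggered — a current Provisional Registration is held. (h) is triggered (the baseline figure is 31, meeting the 26 threshold), but is itself disapplied by (i): (i) operates against (h): Ona is the subject of the memorandum. (j) would limit (i) — a current Category G Exemption Letter is held — but (k) sets (j) aside: (k) operates against (j): the record's age is 15 years, meeting the 14 years threshold. (b) is therefore removed.
Exception (c) requires that aggregate throughput is less than 2,680 units; but aggregate throughput is 2,950 units, not less than 2,680 units, so (c) is unavailable.
Exception (d) fails — the memorandum was produced internally.
Every exception is unavailable, so the rule governs.

Yes — the Meridia Water Board must disclose the memorandum.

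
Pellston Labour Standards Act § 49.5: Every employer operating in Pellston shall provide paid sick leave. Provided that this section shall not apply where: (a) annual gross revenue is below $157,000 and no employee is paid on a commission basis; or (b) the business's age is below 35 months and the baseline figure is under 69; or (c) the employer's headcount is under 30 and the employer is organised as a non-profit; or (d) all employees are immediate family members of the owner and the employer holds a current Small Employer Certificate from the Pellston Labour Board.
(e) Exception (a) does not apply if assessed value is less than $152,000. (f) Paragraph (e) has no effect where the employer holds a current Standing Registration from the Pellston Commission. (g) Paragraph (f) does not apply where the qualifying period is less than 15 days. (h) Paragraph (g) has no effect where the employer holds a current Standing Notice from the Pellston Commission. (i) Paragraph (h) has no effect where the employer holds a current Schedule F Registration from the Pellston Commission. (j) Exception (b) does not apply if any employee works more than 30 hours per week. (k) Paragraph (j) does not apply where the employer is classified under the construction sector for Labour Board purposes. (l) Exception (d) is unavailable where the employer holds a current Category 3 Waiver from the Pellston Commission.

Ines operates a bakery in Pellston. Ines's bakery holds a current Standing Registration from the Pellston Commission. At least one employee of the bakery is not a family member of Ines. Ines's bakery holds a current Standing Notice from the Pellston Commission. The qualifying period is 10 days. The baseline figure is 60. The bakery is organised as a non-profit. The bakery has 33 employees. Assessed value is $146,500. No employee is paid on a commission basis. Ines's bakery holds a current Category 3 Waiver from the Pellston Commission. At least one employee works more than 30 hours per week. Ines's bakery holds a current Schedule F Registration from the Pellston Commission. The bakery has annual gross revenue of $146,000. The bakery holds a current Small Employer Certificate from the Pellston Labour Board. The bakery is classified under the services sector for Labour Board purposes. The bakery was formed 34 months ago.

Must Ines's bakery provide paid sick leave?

Exception (a): annual gross revenue is $146,000, below the $157,000 limit; no employee is paid on commission — every condition holds. Turning to paragraphs (e)–(i): (e) operates against (a): assessed value is $146,500, less than the $152,000 limit. (f) is triggered (a current Standing Registration is held), but is overridden by (g): (g) is triggered — the qualifying period is 10 days, less than the 15 days limit. (h) would limit (g) — a current Standing Notice is held — but (i) sets (h) aside: (i) applies — a current Schedule F Registration is held. So (a) is unavailable.
Exception (b) is satisfied on its face — the business's age is 34 months, below the 35 months limit; the baseline figure is 60, under the 69 limit. However, paragraphs (j)–(k) must be considered: (j) operates against (b): at least one employee exceeds 30 hours/week. (k) is inapplicable (the bakery is classified under the services sector), so (j) stands. So (b) is unavailable.
Exception (c) requires that the employer's headcount is under 30; but the employer's headcount is 33, not under 30, so (c) is unavailable.
Exception (d) requires that all employees are immediate family members of the owner; but at least one employee is not a family member, so (d) is unavailable.
None of the exceptions is available; § 49.5 applies in full.

Yes — Ines's bakery must provide paid sick leave.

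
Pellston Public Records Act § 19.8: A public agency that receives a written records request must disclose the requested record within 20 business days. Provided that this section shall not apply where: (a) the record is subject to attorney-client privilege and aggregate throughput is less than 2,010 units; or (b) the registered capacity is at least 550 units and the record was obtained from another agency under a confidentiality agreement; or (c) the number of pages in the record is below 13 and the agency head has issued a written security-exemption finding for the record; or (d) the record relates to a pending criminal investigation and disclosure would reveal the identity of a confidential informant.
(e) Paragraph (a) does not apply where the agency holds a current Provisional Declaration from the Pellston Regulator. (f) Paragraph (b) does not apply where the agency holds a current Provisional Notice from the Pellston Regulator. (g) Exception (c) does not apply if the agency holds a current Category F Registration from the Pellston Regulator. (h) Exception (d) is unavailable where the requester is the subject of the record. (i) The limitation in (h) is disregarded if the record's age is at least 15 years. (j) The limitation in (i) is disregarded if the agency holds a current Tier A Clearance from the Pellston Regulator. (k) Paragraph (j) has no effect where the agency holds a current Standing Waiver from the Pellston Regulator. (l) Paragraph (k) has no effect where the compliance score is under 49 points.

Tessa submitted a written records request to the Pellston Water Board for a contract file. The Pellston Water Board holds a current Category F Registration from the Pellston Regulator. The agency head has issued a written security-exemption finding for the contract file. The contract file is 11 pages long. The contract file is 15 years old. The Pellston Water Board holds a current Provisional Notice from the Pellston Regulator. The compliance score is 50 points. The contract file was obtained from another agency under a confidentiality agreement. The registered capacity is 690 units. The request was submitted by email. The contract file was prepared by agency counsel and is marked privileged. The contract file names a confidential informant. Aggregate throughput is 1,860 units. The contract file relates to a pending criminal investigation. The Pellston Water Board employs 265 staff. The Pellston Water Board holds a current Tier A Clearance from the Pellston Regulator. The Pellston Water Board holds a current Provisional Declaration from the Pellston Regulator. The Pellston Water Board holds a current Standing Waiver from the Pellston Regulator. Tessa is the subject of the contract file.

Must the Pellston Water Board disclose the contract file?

No — exception (d) applies; the Pellston Water Board is not required to disclose the contract file.

All of (a)'s requirements are met (the contract file is privileged; aggregate throughput is 1,860 units, less than the 2,010 units limit). But: (e) operates against (a): a current Provisional Declaration is held. Exception (a) does not apply.
All of (b)'s requirements are met (the registered capacity is 690 units, meeting the 550 units threshold; the contract file was obtained under a confidentiality agreement). Turning to paragraph (f): (f) operates against (b): a current Provisional Notice is held. So (b) is unavailable.
Exception (c)'s conditions are all satisfied: the number of pages in the record is 11, below the 13 limit; a written security-exemption finding has been issued. Turning to paragraph (g): (g) is engaged — a current Category F Registration is held. Exception (c) does not apply.
Exception (d): the contract file relates to a pending investigation; the contract file names a confidential informant — every condition holds. Applying paragraphs (h)–(l): (h) would limit (d) — Tessa is the subject of the contract file — but (i) sets (h) aside: (i) operates — the record's age is 15 years, meeting the 15 years threshold. (j) would limit (i) — a current Tier A Clearance is held — but (k) sets (j) aside: (k) is engaged — a current Standing Waiver is held. (l) is not engaged (the compliance score is 50 points, not under 49 points), so (k) stands. (d) remains available.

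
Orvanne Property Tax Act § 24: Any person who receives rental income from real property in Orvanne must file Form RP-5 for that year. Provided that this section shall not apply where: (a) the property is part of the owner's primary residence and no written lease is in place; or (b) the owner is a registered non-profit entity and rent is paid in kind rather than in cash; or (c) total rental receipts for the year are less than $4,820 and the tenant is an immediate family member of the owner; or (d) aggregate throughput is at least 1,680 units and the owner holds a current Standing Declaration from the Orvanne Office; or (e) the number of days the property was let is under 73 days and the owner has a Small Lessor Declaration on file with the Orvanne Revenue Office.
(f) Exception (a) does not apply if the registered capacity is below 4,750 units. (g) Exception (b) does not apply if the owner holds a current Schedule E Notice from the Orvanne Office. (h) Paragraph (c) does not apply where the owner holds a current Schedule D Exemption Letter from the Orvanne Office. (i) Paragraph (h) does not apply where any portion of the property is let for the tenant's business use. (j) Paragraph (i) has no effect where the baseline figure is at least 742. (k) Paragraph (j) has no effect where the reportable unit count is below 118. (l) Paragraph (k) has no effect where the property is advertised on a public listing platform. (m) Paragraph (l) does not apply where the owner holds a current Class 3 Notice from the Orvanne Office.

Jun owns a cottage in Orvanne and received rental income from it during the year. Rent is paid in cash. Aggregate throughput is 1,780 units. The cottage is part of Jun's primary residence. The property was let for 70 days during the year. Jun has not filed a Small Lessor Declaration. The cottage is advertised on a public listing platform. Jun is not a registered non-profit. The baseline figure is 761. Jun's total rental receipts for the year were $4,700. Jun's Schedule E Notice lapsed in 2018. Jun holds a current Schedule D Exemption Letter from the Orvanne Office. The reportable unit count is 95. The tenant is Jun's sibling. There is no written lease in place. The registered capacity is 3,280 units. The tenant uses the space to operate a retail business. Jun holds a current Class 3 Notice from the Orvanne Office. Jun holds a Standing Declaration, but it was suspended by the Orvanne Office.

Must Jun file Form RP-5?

Exception (a) is satisfied on its face — the cottage is part of the primary residence; there is no written lease. However, paragraph (f) must be considered: (f) is engaged — the registered capacity is 3,280 units, below the 4,750 units limit. So (a) is unavailable.
Exception (b) requires that the owner is a registered non-profit entity; but Jun is not a registered non-profit, so (b) is unavailable.
Exception (c): total rental receipts for the year are $4,700, less than the $4,820 limit; the tenant is an immediate family member — every condition holds. Considering the limiting provisions: (h) applies (a current Schedule D Exemption Letter is held), but is overridden by (i): (i) operates — the space is let for business use. (j) is triggered (the baseline figure is 761, meeting the 742 threshold), but is overridden by (k): (k) operates against (j): the reportable unit count is 95, below the 118 limit. (l) would limit (k) — the property is publicly advertised — but (m) sets (l) aside: (m) applies — a current Class 3 Notice is held. So (c) applies.
Exception (d) fails — there is no Standing Declaration in force.
Exception (e) fails — no Small Lessor Declaration is on file.

No — exception (c) applies; Jun is not required to file Form RP-5.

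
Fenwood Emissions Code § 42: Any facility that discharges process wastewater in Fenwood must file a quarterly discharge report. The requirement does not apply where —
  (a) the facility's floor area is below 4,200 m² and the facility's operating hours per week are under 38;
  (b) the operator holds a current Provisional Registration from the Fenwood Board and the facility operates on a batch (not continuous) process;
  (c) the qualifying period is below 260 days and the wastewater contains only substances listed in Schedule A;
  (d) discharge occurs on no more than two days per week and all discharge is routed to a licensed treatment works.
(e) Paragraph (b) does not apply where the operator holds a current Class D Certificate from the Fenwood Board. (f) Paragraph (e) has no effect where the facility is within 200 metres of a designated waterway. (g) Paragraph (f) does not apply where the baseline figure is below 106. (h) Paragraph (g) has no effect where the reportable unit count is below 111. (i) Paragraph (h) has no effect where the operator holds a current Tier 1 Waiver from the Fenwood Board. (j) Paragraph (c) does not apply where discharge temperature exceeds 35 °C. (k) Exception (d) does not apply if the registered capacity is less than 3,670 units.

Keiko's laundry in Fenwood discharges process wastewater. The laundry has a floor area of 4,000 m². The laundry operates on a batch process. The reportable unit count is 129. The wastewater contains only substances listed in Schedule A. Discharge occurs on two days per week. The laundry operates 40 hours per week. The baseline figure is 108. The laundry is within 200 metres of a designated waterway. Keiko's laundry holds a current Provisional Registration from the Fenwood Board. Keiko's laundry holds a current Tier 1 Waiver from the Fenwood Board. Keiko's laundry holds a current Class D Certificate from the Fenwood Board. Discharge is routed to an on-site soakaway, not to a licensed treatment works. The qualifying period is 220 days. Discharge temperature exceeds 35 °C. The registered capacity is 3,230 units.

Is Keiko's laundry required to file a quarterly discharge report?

No — exception (b) applies; Keiko's laundry is not required to file a quarterly discharge report.

Exception (a) does not apply: the facility's operating hours per week are 40, not under 38.
Exception (b) is satisfied on its face — a current Provisional Registration is held; the facility operates on a batch process. Under paragraphs (e)–(i): (e) operates (a current Class D Certificate is held), but is displaced by (f): (f) operates against (e): the laundry is within 200 m of a designated waterway. (g), which would lift (f), does not operate here — the baseline figure is 108, not below 106. Exception (b) stands.
All of (c)'s requirements are met (the qualifying period is 220 days, below the 260 days limit; the wastewater is Schedule-A-only). Turning to paragraph (j): (j) applies — discharge temperature exceeds 35 °C. So (c) is unavailable.
Exception (d) requires that all discharge is routed to a licensed treatment works; but discharge is not routed to a licensed treatment works, so (d) is unavailable.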